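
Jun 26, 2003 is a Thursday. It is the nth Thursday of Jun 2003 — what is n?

Day 26 falls in week ⌈26/7⌉ of the month.
Days 1–7 hold the 1st Thursday, 8–14 the 2nd, 15–21 the 3rd, 22–28 the 4th, 29–31 the 5th.
26 is in the range for the 4th.

4th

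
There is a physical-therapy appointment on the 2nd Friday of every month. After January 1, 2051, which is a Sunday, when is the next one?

January 13, 2051

January 2051 starts on a Sunday; its first Friday is the 6th, so the 2nd Friday is the 13th — January 13, 2051.
January 13, 2051 is after January 1, 2051, so that is the next one.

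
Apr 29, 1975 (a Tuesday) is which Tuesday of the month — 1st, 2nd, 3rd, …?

Day 29 falls in week ⌈29/7⌉ of the month.
Days 1–7 hold the 1st Tuesday, 8–14 the 2nd, 15–21 the 3rd, 22–28 the 4th, 29–31 the 5th.
29 is in the range for the 5th.

5th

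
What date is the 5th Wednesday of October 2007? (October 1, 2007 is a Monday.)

31 October 2007

October 2007 begins on a Monday, so the first Wednesday is October 3 (2 days later).
The 5th Wednesday is 4 weeks later: 3 + 28 = 31.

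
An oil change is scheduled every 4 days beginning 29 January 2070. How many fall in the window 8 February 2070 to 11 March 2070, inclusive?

Occurrences land 4·i days after 29 January 2070 for i = 0, 1, 2, …
8 February 2070 is 10 days after the start; 10 ÷ 4 = 2 remainder 2; since the remainder is 2, round up to i = 3. First occurrence in the window: #4 on 10 February 2070 (3×4 = 12 days in).
11 March 2070 is 41 days after the start; 41 ÷ 4 = 10 remainder 1. Last occurrence in the window: #11 on 10 March 2070.
Occurrences #4 through #11: 8 in total.

8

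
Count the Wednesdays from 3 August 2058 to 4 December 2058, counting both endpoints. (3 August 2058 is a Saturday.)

3 August 2058 is a Saturday; the first Wednesday on or after it is 7 August 2058 (4 days later).
From 7 August 2058 to 4 December 2058: 24 + 30 + 31 + 30 + 4 = 119 days (rest of August, September, October, November, December).
119 ÷ 7 = 17 full weeks with remainder 0, so 17 more Wednesdays after the first → 18.

18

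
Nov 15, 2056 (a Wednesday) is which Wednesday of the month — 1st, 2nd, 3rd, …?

3rd

Day 15 falls in week ⌈15/7⌉ of the month.
Days 1–7 hold the 1st Wednesday, 8–14 the 2nd, 15–21 the 3rd, 22–28 the 4th, 29–31 the 5th.
15 is in the range for the 3rd.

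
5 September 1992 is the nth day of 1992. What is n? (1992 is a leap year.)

249

Days in months before September: 31 + 29 + 31 + 30 + 31 + 30 + 31 + 31 = 244.
Plus 5 days into September → day 249.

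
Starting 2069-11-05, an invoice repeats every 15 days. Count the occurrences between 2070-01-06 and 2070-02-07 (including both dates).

2

Occurrences land 15·i days after 2069-11-05 for i = 0, 1, 2, …
2070-01-06 is 62 days after the start; 62 ÷ 15 = 4 remainder 2; since the remainder is 2, round up to i = 5. First occurrence in the window: #6 on 2070-01-19 (5×15 = 75 days in).
2070-02-07 is 94 days after the start; 94 ÷ 15 = 6 remainder 4. Last occurrence in the window: #7 on 2070-02-03.
Occurrences #6 through #7: 2 in total.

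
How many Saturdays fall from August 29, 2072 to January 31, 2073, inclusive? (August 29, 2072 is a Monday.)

22

August 29, 2072 is a Monday; the first Saturday on or after it is September 3, 2072 (5 days later).
From September 3, 2072 to January 31, 2073: 27 + 31 + 30 + 31 + 31 = 150 days (rest of September, October, November, December, January).
150 ÷ 7 = 21 full weeks with remainder 3, so 21 more Saturdays after the first → 22.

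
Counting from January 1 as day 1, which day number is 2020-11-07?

Days in months before November: 31 + 29 + 31 + 30 + 31 + 30 + 31 + 31 + 30 + 31 = 305.
Plus 7 days into November → day 312.

312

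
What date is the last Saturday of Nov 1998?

Nov 28, 1998

Nov 1998 begins on a Sunday, so the first Saturday is Nov 7 (6 days later).
Nov 1998 has 30 days. Adding weeks: 7, 14, 21, 28 — the last one ≤ 30 is the 28th.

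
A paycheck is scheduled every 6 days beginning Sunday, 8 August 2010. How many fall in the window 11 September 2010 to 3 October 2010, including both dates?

Occurrences land 6·i days after 8 August 2010 for i = 0, 1, 2, …
11 September 2010 is 34 days after the start; 34 ÷ 6 = 5 remainder 4; since the remainder is 4, round up to i = 6. First occurrence in the window: #7 on 13 September 2010 (6×6 = 36 days in).
3 October 2010 is 56 days after the start; 56 ÷ 6 = 9 remainder 2. Last occurrence in the window: #10 on 1 October 2010.
Occurrences #7 through #10: 4 in total.

4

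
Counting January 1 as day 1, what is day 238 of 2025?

Aug 26, 2025

Jan has 31 days (238 − 31 = 207 remain).
Feb has 28 days (207 − 28 = 179 remain).
Mar has 31 days (179 − 31 = 148 remain).
Apr has 30 days (148 − 30 = 118 remain).
May has 31 days (118 − 31 = 87 remain).
Jun has 30 days (87 − 30 = 57 remain).
Jul has 31 days (57 − 31 = 26 remain).
26 into Aug → Aug 26.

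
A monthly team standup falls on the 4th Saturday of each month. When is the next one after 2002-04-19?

April 2002 starts on a Monday; its first Saturday is the 6th, so the 4th Saturday is the 27th — 2002-04-27.
2002-04-27 is after 2002-04-19, so that is the next one.

2002-04-27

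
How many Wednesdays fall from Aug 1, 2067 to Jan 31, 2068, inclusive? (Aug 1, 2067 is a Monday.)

Aug 1, 2067 is a Monday; the first Wednesday on or after it is Aug 3, 2067 (2 days later).
From Aug 3, 2067 to Jan 31, 2068: 28 + 30 + 31 + 30 + 31 + 31 = 181 days (rest of Aug, Sep, Oct, Nov, Dec, Jan).
181 ÷ 7 = 25 full weeks with remainder 6, so 25 more Wednesdays after the first → 26.

26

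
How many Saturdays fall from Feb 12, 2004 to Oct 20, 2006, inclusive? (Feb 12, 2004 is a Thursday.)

140

Feb 12, 2004 is a Thursday; the first Saturday on or after it is Feb 14, 2004 (2 days later).
From Feb 14, 2004 to Oct 20, 2006: 321 + 365 + 293 = 979 days (rest of 2004, 2005, to Oct 20, 2006 in 2006).
979 ÷ 7 = 139 full weeks with remainder 6, so 139 more Saturdays after the first → 140.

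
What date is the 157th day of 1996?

January has 31 days (157 − 31 = 126 remain).
February has 29 days (126 − 29 = 97 remain).
March has 31 days (97 − 31 = 66 remain).
April has 30 days (66 − 30 = 36 remain).
May has 31 days (36 − 31 = 5 remain).
5 into June → June 5.

June 5, 1996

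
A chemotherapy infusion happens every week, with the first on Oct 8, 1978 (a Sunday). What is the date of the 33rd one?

The 33rd occurrence is 32 intervals after the first: 32 × 7 = 224 days after Oct 8, 1978.
Oct has 31 days — 23 days to the end of Oct leaves 201.
Nov has 30 days (171 left).
Dec has 31 days (140 left).
Jan has 31 days (109 left).
Feb has 28 days (81 left).
Mar has 31 days (50 left).
Apr has 30 days (20 left).
20 days into May → May 20, 1979.

May 20, 1979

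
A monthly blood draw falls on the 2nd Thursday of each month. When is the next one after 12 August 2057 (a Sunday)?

13 September 2057

August 2057 starts on a Wednesday; its first Thursday is the 2nd, so the 2nd Thursday is the 9th — 9 August 2057.
That is not after 12 August 2057, so look at September 2057.
September 2057 starts on a Saturday; its first Thursday is the 6th, so the 2nd Thursday is the 13th — 13 September 2057.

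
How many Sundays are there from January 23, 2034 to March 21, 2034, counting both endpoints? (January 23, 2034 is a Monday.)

8

January 23, 2034 is a Monday; the first Sunday on or after it is January 29, 2034 (6 days later).
From January 29, 2034 to March 21, 2034: 2 + 28 + 21 = 51 days (rest of January, February, March).
51 ÷ 7 = 7 full weeks with remainder 2, so 7 more Sundays after the first → 8.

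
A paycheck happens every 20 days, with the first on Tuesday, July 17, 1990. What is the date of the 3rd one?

August 26, 1990

The 3rd occurrence is 2 intervals after the first: 2 × 20 = 40 days after July 17, 1990.
July has 31 days — 14 days to the end of July leaves 26.
26 days into August → August 26, 1990.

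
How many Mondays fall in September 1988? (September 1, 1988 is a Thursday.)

September 1, 1988 is a Thursday; the first Monday on or after it is September 5, 1988 (4 days later).
From September 5, 1988 to September 30, 1988 is 30 − 5 = 25 days.
25 ÷ 7 = 3 full weeks with remainder 4, so 3 more Mondays after the first → 4.

4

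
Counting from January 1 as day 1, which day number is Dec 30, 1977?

364

Days in months before Dec: 31 + 28 + 31 + 30 + 31 + 30 + 31 + 31 + 30 + 31 + 30 = 334.
Plus 30 days into Dec → day 364.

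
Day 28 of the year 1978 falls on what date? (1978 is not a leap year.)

28 into January → January 28.

1978-01-28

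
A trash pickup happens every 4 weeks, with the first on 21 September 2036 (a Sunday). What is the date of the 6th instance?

8 February 2037

The 6th occurrence is 5 intervals after the first: 5 × 28 = 140 days after 21 September 2036.
September has 30 days — 9 days to the end of September leaves 131.
October has 31 days (100 left).
November has 30 days (70 left).
December has 31 days (39 left).
January has 31 days (8 left).
8 days into February → 8 February 2037.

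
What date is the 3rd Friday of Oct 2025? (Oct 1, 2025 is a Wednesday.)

Oct 2025 begins on a Wednesday, so the first Friday is Oct 3 (2 days later).
The 3rd Friday is 2 weeks later: 3 + 14 = 17.

Oct 17, 2025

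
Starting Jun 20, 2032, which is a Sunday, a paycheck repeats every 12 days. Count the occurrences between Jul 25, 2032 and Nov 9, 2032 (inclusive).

Occurrences land 12·i days after Jun 20, 2032 for i = 0, 1, 2, …
Jul 25, 2032 is 35 days after the start; 35 ÷ 12 = 2 remainder 11; since the remainder is 11, round up to i = 3. First occurrence in the window: #4 on Jul 26, 2032 (3×12 = 36 days in).
Nov 9, 2032 is 142 days after the start; 142 ÷ 12 = 11 remainder 10. Last occurrence in the window: #12 on Oct 30, 2032.
Occurrences #4 through #12: 9 in total.

9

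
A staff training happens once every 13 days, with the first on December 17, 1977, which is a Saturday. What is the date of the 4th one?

The 4th occurrence is 3 intervals after the first: 3 × 13 = 39 days after December 17, 1977.
December has 31 days — 14 days to the end of December leaves 25.
25 days into January → January 25, 1978.

January 25, 1978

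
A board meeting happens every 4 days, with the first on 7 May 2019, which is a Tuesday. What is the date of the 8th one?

4 June 2019

The 8th occurrence is 7 intervals after the first: 7 × 4 = 28 days after 7 May 2019.
May has 31 days — 24 days to the end of May leaves 4.
4 days into June → 4 June 2019.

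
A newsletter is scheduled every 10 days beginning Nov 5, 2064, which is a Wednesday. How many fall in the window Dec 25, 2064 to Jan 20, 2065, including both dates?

Occurrences land 10·i days after Nov 5, 2064 for i = 0, 1, 2, …
Dec 25, 2064 is 50 days after the start; 50 ÷ 10 = 5 remainder 0. First occurrence in the window: #6 on Dec 25, 2064 (5×10 = 50 days in).
Jan 20, 2065 is 76 days after the start; 76 ÷ 10 = 7 remainder 6. Last occurrence in the window: #8 on Jan 14, 2065.
Occurrences #6 through #8: 3 in total.

3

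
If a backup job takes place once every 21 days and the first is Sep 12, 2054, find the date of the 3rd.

Oct 24, 2054

The 3rd occurrence is 2 intervals after the first: 2 × 21 = 42 days after Sep 12, 2054.
Sep has 30 days — 18 days to the end of Sep leaves 24.
24 days into Oct → Oct 24, 2054.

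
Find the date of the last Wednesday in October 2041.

30 October 2041

October 2041 begins on a Tuesday, so the first Wednesday is October 2 (1 day later).
October 2041 has 31 days. Adding weeks: 2, 9, 16, 23, 30 — the last one ≤ 31 is the 30th.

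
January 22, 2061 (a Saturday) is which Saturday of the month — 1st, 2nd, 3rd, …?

4th

Day 22 falls in week ⌈22/7⌉ of the month.
Days 1–7 hold the 1st Saturday, 8–14 the 2nd, 15–21 the 3rd, 22–28 the 4th, 29–31 the 5th.
22 is in the range for the 4th.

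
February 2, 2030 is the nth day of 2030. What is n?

Days in months before February: 31 = 31.
Plus 2 days into February → day 33.

33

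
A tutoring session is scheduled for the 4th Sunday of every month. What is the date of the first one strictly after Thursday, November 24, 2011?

November 2011 starts on a Tuesday; its first Sunday is the 6th, so the 4th Sunday is the 27th — November 27, 2011.
November 27, 2011 is after November 24, 2011, so that is the next one.

November 27, 2011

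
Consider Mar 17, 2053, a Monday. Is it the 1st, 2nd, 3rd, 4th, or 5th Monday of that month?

3rd

Day 17 falls in week ⌈17/7⌉ of the month.
Days 1–7 hold the 1st Monday, 8–14 the 2nd, 15–21 the 3rd, 22–28 the 4th, 29–31 the 5th.
17 is in the range for the 3rd.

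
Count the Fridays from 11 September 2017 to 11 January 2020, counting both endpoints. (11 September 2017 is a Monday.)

11 September 2017 is a Monday; the first Friday on or after it is 15 September 2017 (4 days later).
From 15 September 2017 to 11 January 2020: 107 + 365 + 365 + 11 = 848 days (rest of 2017, 2018, 2019, to 11 January 2020 in 2020).
848 ÷ 7 = 121 full weeks with remainder 1, so 121 more Fridays after the first → 122.

122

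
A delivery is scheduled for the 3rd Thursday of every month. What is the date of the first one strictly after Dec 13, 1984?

Dec 1984 starts on a Saturday; its first Thursday is the 6th, so the 3rd Thursday is the 20th — Dec 20, 1984.
Dec 20, 1984 is after Dec 13, 1984, so that is the next one.

Dec 20, 1984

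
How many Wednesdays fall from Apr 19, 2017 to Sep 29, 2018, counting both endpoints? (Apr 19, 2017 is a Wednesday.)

76

Apr 19, 2017 is a Wednesday; the first Wednesday on or after it is Apr 19, 2017.
From Apr 19, 2017 to Sep 29, 2018: 256 + 272 = 528 days (rest of 2017, to Sep 29, 2018 in 2018).
528 ÷ 7 = 75 full weeks with remainder 3, so 75 more Wednesdays after the first → 76.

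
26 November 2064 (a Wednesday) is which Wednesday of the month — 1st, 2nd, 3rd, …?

4th

Day 26 falls in week ⌈26/7⌉ of the month.
Days 1–7 hold the 1st Wednesday, 8–14 the 2nd, 15–21 the 3rd, 22–28 the 4th, 29–31 the 5th.
26 is in the range for the 4th.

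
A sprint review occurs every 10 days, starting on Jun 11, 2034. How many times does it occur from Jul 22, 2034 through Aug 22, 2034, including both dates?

3

Occurrences land 10·i days after Jun 11, 2034 for i = 0, 1, 2, …
Jul 22, 2034 is 41 days after the start; 41 ÷ 10 = 4 remainder 1; since the remainder is 1, round up to i = 5. First occurrence in the window: #6 on Jul 31, 2034 (5×10 = 50 days in).
Aug 22, 2034 is 72 days after the start; 72 ÷ 10 = 7 remainder 2. Last occurrence in the window: #8 on Aug 20, 2034.
Occurrences #6 through #8: 3 in total.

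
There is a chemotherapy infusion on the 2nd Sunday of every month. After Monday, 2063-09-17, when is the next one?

September 2063 starts on a Saturday; its first Sunday is the 2nd, so the 2nd Sunday is the 9th — 2063-09-09.
That is not after 2063-09-17, so look at October 2063.
October 2063 starts on a Monday; its first Sunday is the 7th, so the 2nd Sunday is the 14th — 2063-10-14.

2063-10-14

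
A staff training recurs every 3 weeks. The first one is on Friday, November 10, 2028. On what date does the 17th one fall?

The 17th occurrence is 16 intervals after the first: 16 × 21 = 336 days after November 10, 2028.
November has 30 days — 20 days to the end of November leaves 316.
December has 31 days (285 left).
January has 31 days (254 left).
February has 28 days (226 left).
March has 31 days (195 left).
April has 30 days (165 left).
May has 31 days (134 left).
June has 30 days (104 left).
July has 31 days (73 left).
August has 31 days (42 left).
September has 30 days (12 left).
12 days into October → October 12, 2029.

October 12, 2029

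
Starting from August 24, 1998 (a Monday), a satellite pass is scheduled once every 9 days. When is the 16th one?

January 6, 1999

The 16th occurrence is 15 intervals after the first: 15 × 9 = 135 days after August 24, 1998.
August has 31 days — 7 days to the end of August leaves 128.
September has 30 days (98 left).
October has 31 days (67 left).
November has 30 days (37 left).
December has 31 days (6 left).
6 days into January → January 6, 1999.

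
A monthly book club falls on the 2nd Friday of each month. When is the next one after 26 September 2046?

12 October 2046

September 2046 starts on a Saturday; its first Friday is the 7th, so the 2nd Friday is the 14th — 14 September 2046.
That is not after 26 September 2046, so look at October 2046.
October 2046 starts on a Monday; its first Friday is the 5th, so the 2nd Friday is the 12th — 12 October 2046.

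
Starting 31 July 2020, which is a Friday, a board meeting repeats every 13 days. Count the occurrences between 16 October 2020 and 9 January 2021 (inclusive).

7

Occurrences land 13·i days after 31 July 2020 for i = 0, 1, 2, …
16 October 2020 is 77 days after the start; 77 ÷ 13 = 5 remainder 12; since the remainder is 12, round up to i = 6. First occurrence in the window: #7 on 17 October 2020 (6×13 = 78 days in).
9 January 2021 is 162 days after the start; 162 ÷ 13 = 12 remainder 6. Last occurrence in the window: #13 on 3 January 2021.
Occurrences #7 through #13: 7 in total.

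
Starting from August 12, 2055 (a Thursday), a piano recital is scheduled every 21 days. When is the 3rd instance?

The 3rd occurrence is 2 intervals after the first: 2 × 21 = 42 days after August 12, 2055.
August has 31 days — 19 days to the end of August leaves 23.
23 days into September → September 23, 2055.

September 23, 2055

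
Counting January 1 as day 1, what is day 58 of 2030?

January has 31 days (58 − 31 = 27 remain).
27 into February → February 27.

February 27, 2030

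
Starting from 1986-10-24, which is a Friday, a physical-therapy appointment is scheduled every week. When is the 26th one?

The 26th occurrence is 25 intervals after the first: 25 × 7 = 175 days after 1986-10-24.
October has 31 days — 7 days to the end of October leaves 168.
November has 30 days (138 left).
December has 31 days (107 left).
January has 31 days (76 left).
February has 28 days (48 left).
March has 31 days (17 left).
17 days into April → 1987-04-17.

1987-04-17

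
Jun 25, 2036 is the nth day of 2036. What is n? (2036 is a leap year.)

177

Days in months before Jun: 31 + 29 + 31 + 30 + 31 = 152.
Plus 25 days into Jun → day 177.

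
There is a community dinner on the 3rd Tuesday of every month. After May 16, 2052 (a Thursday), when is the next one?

May 2052 starts on a Wednesday; its first Tuesday is the 7th, so the 3rd Tuesday is the 21st — May 21, 2052.
May 21, 2052 is after May 16, 2052, so that is the next one.

May 21, 2052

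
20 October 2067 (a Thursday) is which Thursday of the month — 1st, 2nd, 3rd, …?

Day 20 falls in week ⌈20/7⌉ of the month.
Days 1–7 hold the 1st Thursday, 8–14 the 2nd, 15–21 the 3rd, 22–28 the 4th, 29–31 the 5th.
20 is in the range for the 3rd.

3rd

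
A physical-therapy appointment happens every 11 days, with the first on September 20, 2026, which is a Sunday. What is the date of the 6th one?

November 14, 2026

The 6th occurrence is 5 intervals after the first: 5 × 11 = 55 days after September 20, 2026.
September has 30 days — 10 days to the end of September leaves 45.
October has 31 days (14 left).
14 days into November → November 14, 2026.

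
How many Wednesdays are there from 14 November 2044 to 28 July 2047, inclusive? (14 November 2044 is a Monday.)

14 November 2044 is a Monday; the first Wednesday on or after it is 16 November 2044 (2 days later).
From 16 November 2044 to 28 July 2047: 45 + 365 + 365 + 209 = 984 days (rest of 2044, 2045, 2046, to 28 July 2047 in 2047).
984 ÷ 7 = 140 full weeks with remainder 4, so 140 more Wednesdays after the first → 141.

141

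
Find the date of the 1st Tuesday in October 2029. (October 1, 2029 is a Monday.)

2029-10-02

October 2029 begins on a Monday, so the first Tuesday is October 2 (1 day later).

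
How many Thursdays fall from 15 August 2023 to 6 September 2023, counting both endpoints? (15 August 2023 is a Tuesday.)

3

15 August 2023 is a Tuesday; the first Thursday on or after it is 17 August 2023 (2 days later).
From 17 August 2023 to 6 September 2023: 14 + 6 = 20 days (rest of August, September).
20 ÷ 7 = 2 full weeks with remainder 6, so 2 more Thursdays after the first → 3.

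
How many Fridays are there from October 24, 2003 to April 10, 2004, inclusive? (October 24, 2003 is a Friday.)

25

October 24, 2003 is a Friday; the first Friday on or after it is October 24, 2003.
From October 24, 2003 to April 10, 2004: 7 + 30 + 31 + 31 + 29 + 31 + 10 = 169 days (rest of October, November, December, January, February, March, April).
169 ÷ 7 = 24 full weeks with remainder 1, so 24 more Fridays after the first → 25.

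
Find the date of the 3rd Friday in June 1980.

The first Friday of June 1980 is June 6.
The 3rd Friday is 2 weeks later: 6 + 14 = 20.

June 20, 1980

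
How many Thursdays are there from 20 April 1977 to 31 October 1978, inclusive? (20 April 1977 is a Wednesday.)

20 April 1977 is a Wednesday; the first Thursday on or after it is 21 April 1977 (1 day later).
From 21 April 1977 to 31 October 1978: 254 + 304 = 558 days (rest of 1977, to 31 October 1978 in 1978).
558 ÷ 7 = 79 full weeks with remainder 5, so 79 more Thursdays after the first → 80.

80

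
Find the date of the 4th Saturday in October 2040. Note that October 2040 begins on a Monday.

October 2040 begins on a Monday, so the first Saturday is October 6 (5 days later).
The 4th Saturday is 3 weeks later: 6 + 21 = 27.

2040-10-27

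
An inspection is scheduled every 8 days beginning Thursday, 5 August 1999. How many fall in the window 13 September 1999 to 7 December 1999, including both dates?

Occurrences land 8·i days after 5 August 1999 for i = 0, 1, 2, …
13 September 1999 is 39 days after the start; 39 ÷ 8 = 4 remainder 7; since the remainder is 7, round up to i = 5. First occurrence in the window: #6 on 14 September 1999 (5×8 = 40 days in).
7 December 1999 is 124 days after the start; 124 ÷ 8 = 15 remainder 4. Last occurrence in the window: #16 on 3 December 1999.
Occurrences #6 through #16: 11 in total.

11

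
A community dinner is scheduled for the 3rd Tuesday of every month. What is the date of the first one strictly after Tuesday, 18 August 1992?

August 1992 starts on a Saturday; its first Tuesday is the 4th, so the 3rd Tuesday is the 18th — 18 August 1992.
That is not after 18 August 1992, so look at September 1992.
September 1992 starts on a Tuesday; its first Tuesday is the 1st, so the 3rd Tuesday is the 15th — 15 September 1992.

15 September 1992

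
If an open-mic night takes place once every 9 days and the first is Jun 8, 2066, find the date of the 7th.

The 7th occurrence is 6 intervals after the first: 6 × 9 = 54 days after Jun 8, 2066.
Jun has 30 days — 22 days to the end of Jun leaves 32.
Jul has 31 days (1 left).
1 day into Aug → Aug 1, 2066.

Aug 1, 2066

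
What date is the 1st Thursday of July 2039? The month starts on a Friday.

July 7, 2039

July 2039 begins on a Friday, so the first Thursday is July 7 (6 days later).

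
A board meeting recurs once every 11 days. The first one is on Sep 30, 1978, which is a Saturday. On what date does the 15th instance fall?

Mar 3, 1979

The 15th occurrence is 14 intervals after the first: 14 × 11 = 154 days after Sep 30, 1978.
Sep has 30 days — 0 days to the end of Sep leaves 154.
Oct has 31 days (123 left).
Nov has 30 days (93 left).
Dec has 31 days (62 left).
Jan has 31 days (31 left).
Feb has 28 days (3 left).
3 days into Mar → Mar 3, 1979.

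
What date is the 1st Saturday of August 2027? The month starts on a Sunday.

2027-08-07

August 2027 begins on a Sunday, so the first Saturday is August 7 (6 days later).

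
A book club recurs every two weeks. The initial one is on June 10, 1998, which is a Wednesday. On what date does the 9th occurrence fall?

The 9th occurrence is 8 intervals after the first: 8 × 14 = 112 days after June 10, 1998.
June has 30 days — 20 days to the end of June leaves 92.
July has 31 days (61 left).
August has 31 days (30 left).
30 days into September → September 30, 1998.

September 30, 1998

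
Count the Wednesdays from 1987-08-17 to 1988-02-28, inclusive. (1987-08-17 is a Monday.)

28

1987-08-17 is a Monday; the first Wednesday on or after it is 1987-08-19 (2 days later).
From 1987-08-19 to 1988-02-28: 12 + 30 + 31 + 30 + 31 + 31 + 28 = 193 days (rest of August, September, October, November, December, January, February).
193 ÷ 7 = 27 full weeks with remainder 4, so 27 more Wednesdays after the first → 28.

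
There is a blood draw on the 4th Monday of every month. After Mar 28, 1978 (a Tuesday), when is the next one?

Mar 1978 starts on a Wednesday; its first Monday is the 6th, so the 4th Monday is the 27th — Mar 27, 1978.
That is not after Mar 28, 1978, so look at Apr 1978.
Apr 1978 starts on a Saturday; its first Monday is the 3rd, so the 4th Monday is the 24th — Apr 24, 1978.

Apr 24, 1978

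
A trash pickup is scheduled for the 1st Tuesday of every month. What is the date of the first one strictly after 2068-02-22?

February 2068 starts on a Wednesday, so its 1st Tuesday is 2068-02-07 (6 days in).
That is not after 2068-02-22, so look at March 2068.
March 2068 starts on a Thursday, so its 1st Tuesday is 2068-03-06 (5 days in).

2068-03-06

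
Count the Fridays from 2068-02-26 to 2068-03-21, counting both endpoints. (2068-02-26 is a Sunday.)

3

2068-02-26 is a Sunday; the first Friday on or after it is 2068-03-02 (5 days later).
From 2068-03-02 to 2068-03-21 is 21 − 2 = 19 days.
19 ÷ 7 = 2 full weeks with remainder 5, so 2 more Fridays after the first → 3.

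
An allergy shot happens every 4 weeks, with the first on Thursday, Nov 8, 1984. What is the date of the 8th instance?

May 23, 1985

The 8th occurrence is 7 intervals after the first: 7 × 28 = 196 days after Nov 8, 1984.
Nov has 30 days — 22 days to the end of Nov leaves 174.
Dec has 31 days (143 left).
Jan has 31 days (112 left).
Feb has 28 days (84 left).
Mar has 31 days (53 left).
Apr has 30 days (23 left).
23 days into May → May 23, 1985.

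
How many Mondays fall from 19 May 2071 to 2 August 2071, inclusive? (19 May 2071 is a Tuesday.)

19 May 2071 is a Tuesday; the first Monday on or after it is 25 May 2071 (6 days later).
From 25 May 2071 to 2 August 2071: 6 + 30 + 31 + 2 = 69 days (rest of May, June, July, August).
69 ÷ 7 = 9 full weeks with remainder 6, so 9 more Mondays after the first → 10.

10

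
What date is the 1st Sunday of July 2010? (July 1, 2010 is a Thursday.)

July 2010 begins on a Thursday, so the first Sunday is July 4 (3 days later).

4 July 2010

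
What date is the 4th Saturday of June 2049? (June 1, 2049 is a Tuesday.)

26 June 2049

June 2049 begins on a Tuesday, so the first Saturday is June 5 (4 days later).
The 4th Saturday is 3 weeks later: 5 + 21 = 26.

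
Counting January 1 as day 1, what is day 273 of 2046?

January has 31 days (273 − 31 = 242 remain).
February has 28 days (242 − 28 = 214 remain).
March has 31 days (214 − 31 = 183 remain).
April has 30 days (183 − 30 = 153 remain).
May has 31 days (153 − 31 = 122 remain).
June has 30 days (122 − 30 = 92 remain).
July has 31 days (92 − 31 = 61 remain).
August has 31 days (61 − 31 = 30 remain).
30 into September → September 30.

September 30, 2046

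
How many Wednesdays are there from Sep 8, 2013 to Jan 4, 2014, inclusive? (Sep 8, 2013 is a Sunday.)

Sep 8, 2013 is a Sunday; the first Wednesday on or after it is Sep 11, 2013 (3 days later).
From Sep 11, 2013 to Jan 4, 2014: 19 + 31 + 30 + 31 + 4 = 115 days (rest of Sep, Oct, Nov, Dec, Jan).
115 ÷ 7 = 16 full weeks with remainder 3, so 16 more Wednesdays after the first → 17.

17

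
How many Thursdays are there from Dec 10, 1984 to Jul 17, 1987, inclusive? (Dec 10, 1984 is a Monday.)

Dec 10, 1984 is a Monday; the first Thursday on or after it is Dec 13, 1984 (3 days later).
From Dec 13, 1984 to Jul 17, 1987: 18 + 365 + 365 + 198 = 946 days (rest of 1984, 1985, 1986, to Jul 17, 1987 in 1987).
946 ÷ 7 = 135 full weeks with remainder 1, so 135 more Thursdays after the first → 136.

136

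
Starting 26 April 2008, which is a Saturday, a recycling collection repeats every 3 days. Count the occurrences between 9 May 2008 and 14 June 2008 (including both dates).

Occurrences land 3·i days after 26 April 2008 for i = 0, 1, 2, …
9 May 2008 is 13 days after the start; 13 ÷ 3 = 4 remainder 1; since the remainder is 1, round up to i = 5. First occurrence in the window: #6 on 11 May 2008 (5×3 = 15 days in).
14 June 2008 is 49 days after the start; 49 ÷ 3 = 16 remainder 1. Last occurrence in the window: #17 on 13 June 2008.
Occurrences #6 through #17: 12 in total.

12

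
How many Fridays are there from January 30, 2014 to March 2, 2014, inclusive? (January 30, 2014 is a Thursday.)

January 30, 2014 is a Thursday; the first Friday on or after it is January 31, 2014 (1 day later).
From January 31, 2014 to March 2, 2014: 0 + 28 + 2 = 30 days (rest of January, February, March).
30 ÷ 7 = 4 full weeks with remainder 2, so 4 more Fridays after the first → 5.

5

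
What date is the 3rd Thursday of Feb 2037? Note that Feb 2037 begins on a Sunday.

Feb 2037 begins on a Sunday, so the first Thursday is Feb 5 (4 days later).
The 3rd Thursday is 2 weeks later: 5 + 14 = 19.

Feb 19, 2037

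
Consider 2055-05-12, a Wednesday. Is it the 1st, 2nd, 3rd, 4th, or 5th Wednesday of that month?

Day 12 falls in week ⌈12/7⌉ of the month.
Days 1–7 hold the 1st Wednesday, 8–14 the 2nd, 15–21 the 3rd, 22–28 the 4th, 29–31 the 5th.
12 is in the range for the 2nd.

2nd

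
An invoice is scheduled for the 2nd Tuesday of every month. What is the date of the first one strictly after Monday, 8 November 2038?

November 2038 starts on a Monday; its first Tuesday is the 2nd, so the 2nd Tuesday is the 9th — 9 November 2038.
9 November 2038 is after 8 November 2038, so that is the next one.

9 November 2038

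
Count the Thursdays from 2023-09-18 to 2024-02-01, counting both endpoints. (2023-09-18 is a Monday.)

20

2023-09-18 is a Monday; the first Thursday on or after it is 2023-09-21 (3 days later).
From 2023-09-21 to 2024-02-01: 9 + 31 + 30 + 31 + 31 + 1 = 133 days (rest of September, October, November, December, January, February).
133 ÷ 7 = 19 full weeks with remainder 0, so 19 more Thursdays after the first → 20.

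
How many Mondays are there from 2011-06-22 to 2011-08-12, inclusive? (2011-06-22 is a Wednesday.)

2011-06-22 is a Wednesday; the first Monday on or after it is 2011-06-27 (5 days later).
From 2011-06-27 to 2011-08-12: 3 + 31 + 12 = 46 days (rest of June, July, August).
46 ÷ 7 = 6 full weeks with remainder 4, so 6 more Mondays after the first → 7.

7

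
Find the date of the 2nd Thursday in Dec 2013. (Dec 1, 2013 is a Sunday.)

Dec 2013 begins on a Sunday, so the first Thursday is Dec 5 (4 days later).
The 2nd Thursday is 1 weeks later: 5 + 7 = 12.

Dec 12, 2013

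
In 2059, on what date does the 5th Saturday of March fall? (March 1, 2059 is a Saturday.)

March 29, 2059

March 2059 begins on a Saturday, so the first Saturday is March 1.
The 5th Saturday is 4 weeks later: 1 + 28 = 29.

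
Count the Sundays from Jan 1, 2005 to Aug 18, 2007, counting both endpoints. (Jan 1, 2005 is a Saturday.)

137

Jan 1, 2005 is a Saturday; the first Sunday on or after it is Jan 2, 2005 (1 day later).
From Jan 2, 2005 to Aug 18, 2007: 363 + 365 + 230 = 958 days (rest of 2005, 2006, to Aug 18, 2007 in 2007).
958 ÷ 7 = 136 full weeks with remainder 6, so 136 more Sundays after the first → 137.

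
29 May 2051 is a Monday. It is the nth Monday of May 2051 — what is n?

5th

Day 29 falls in week ⌈29/7⌉ of the month.
Days 1–7 hold the 1st Monday, 8–14 the 2nd, 15–21 the 3rd, 22–28 the 4th, 29–31 the 5th.
29 is in the range for the 5th.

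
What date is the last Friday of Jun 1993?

Jun 25, 1993

Jun 1993 begins on a Tuesday, so the first Friday is Jun 4 (3 days later).
Jun 1993 has 30 days. Adding weeks: 4, 11, 18, 25 — the last one ≤ 30 is the 25th.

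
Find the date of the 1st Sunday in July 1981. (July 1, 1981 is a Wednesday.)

1981-07-05

July 1981 begins on a Wednesday, so the first Sunday is July 5 (4 days later).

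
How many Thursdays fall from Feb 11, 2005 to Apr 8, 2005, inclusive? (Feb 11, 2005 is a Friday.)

8

Feb 11, 2005 is a Friday; the first Thursday on or after it is Feb 17, 2005 (6 days later).
From Feb 17, 2005 to Apr 8, 2005: 11 + 31 + 8 = 50 days (rest of Feb, Mar, Apr).
50 ÷ 7 = 7 full weeks with remainder 1, so 7 more Thursdays after the first → 8.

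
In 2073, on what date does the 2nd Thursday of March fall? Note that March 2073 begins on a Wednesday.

March 2073 begins on a Wednesday, so the first Thursday is March 2 (1 day later).
The 2nd Thursday is 1 weeks later: 2 + 7 = 9.

9 March 2073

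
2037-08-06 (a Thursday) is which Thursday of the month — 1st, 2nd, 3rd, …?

1st

Day 6 falls in week ⌈6/7⌉ of the month.
Days 1–7 hold the 1st Thursday, 8–14 the 2nd, 15–21 the 3rd, 22–28 the 4th, 29–31 the 5th.
6 is in the range for the 1st.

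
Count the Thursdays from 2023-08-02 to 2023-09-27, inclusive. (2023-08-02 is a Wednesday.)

8

2023-08-02 is a Wednesday; the first Thursday on or after it is 2023-08-03 (1 day later).
From 2023-08-03 to 2023-09-27: 28 + 27 = 55 days (rest of August, September).
55 ÷ 7 = 7 full weeks with remainder 6, so 7 more Thursdays after the first → 8.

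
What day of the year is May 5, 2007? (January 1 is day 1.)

Days in months before May: 31 + 28 + 31 + 30 = 120.
Plus 5 days into May → day 125.

125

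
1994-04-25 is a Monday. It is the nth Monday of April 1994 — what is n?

4th

Day 25 falls in week ⌈25/7⌉ of the month.
Days 1–7 hold the 1st Monday, 8–14 the 2nd, 15–21 the 3rd, 22–28 the 4th, 29–31 the 5th.
25 is in the range for the 4th.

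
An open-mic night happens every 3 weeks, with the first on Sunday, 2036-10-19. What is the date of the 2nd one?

2036-11-09

The 2nd occurrence is 1 interval after the first: 1 × 21 = 21 days after 2036-10-19.
October has 31 days — 12 days to the end of October leaves 9.
9 days into November → 2036-11-09.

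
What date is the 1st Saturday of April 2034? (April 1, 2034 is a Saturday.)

April 1, 2034

April 2034 begins on a Saturday, so the first Saturday is April 1.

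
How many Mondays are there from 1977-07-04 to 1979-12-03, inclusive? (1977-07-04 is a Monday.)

127

1977-07-04 is a Monday; the first Monday on or after it is 1977-07-04.
From 1977-07-04 to 1979-12-03: 180 + 365 + 337 = 882 days (rest of 1977, 1978, to 1979-12-03 in 1979).
882 ÷ 7 = 126 full weeks with remainder 0, so 126 more Mondays after the first → 127.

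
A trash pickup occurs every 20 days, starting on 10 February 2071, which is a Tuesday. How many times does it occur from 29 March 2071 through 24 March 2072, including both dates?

18

Occurrences land 20·i days after 10 February 2071 for i = 0, 1, 2, …
29 March 2071 is 47 days after the start; 47 ÷ 20 = 2 remainder 7; since the remainder is 7, round up to i = 3. First occurrence in the window: #4 on 11 April 2071 (3×20 = 60 days in).
24 March 2072 is 408 days after the start; 408 ÷ 20 = 20 remainder 8. Last occurrence in the window: #21 on 16 March 2072.
Occurrences #4 through #21: 18 in total.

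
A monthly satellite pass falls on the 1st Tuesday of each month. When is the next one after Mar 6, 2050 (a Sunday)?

Mar 2050 starts on a Tuesday, so its 1st Tuesday is Mar 1, 2050.
That is not after Mar 6, 2050, so look at Apr 2050.
Apr 2050 starts on a Friday, so its 1st Tuesday is Apr 5, 2050 (4 days in).

Apr 5, 2050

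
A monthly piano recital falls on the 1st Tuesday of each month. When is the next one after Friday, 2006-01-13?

January 2006 starts on a Sunday, so its 1st Tuesday is 2006-01-03 (2 days in).
That is not after 2006-01-13, so look at February 2006.
February 2006 starts on a Wednesday, so its 1st Tuesday is 2006-02-07 (6 days in).

2006-02-07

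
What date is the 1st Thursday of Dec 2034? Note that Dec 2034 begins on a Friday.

Dec 2034 begins on a Friday, so the first Thursday is Dec 7 (6 days later).

Dec 7, 2034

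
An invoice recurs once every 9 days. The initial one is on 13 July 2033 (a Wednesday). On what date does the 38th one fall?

11 June 2034

The 38th occurrence is 37 intervals after the first: 37 × 9 = 333 days after 13 July 2033.
July has 31 days — 18 days to the end of July leaves 315.
August has 31 days (284 left).
September has 30 days (254 left).
October has 31 days (223 left).
November has 30 days (193 left).
December has 31 days (162 left).
January has 31 days (131 left).
February has 28 days (103 left).
March has 31 days (72 left).
April has 30 days (42 left).
May has 31 days (11 left).
11 days into June → 11 June 2034.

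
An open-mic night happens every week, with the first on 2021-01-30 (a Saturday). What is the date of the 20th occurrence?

2021-06-12

The 20th occurrence is 19 intervals after the first: 19 × 7 = 133 days after 2021-01-30.
January has 31 days — 1 day to the end of January leaves 132.
February has 28 days (104 left).
March has 31 days (73 left).
April has 30 days (43 left).
May has 31 days (12 left).
12 days into June → 2021-06-12.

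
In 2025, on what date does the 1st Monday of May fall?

2025-05-05

May 2025 begins on a Thursday, so the first Monday is May 5 (4 days later).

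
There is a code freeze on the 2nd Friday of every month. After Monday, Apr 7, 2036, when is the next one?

Apr 2036 starts on a Tuesday; its first Friday is the 4th, so the 2nd Friday is the 11th — Apr 11, 2036.
Apr 11, 2036 is after Apr 7, 2036, so that is the next one.

Apr 11, 2036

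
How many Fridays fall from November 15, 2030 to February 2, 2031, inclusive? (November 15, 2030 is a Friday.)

12

November 15, 2030 is a Friday; the first Friday on or after it is November 15, 2030.
From November 15, 2030 to February 2, 2031: 15 + 31 + 31 + 2 = 79 days (rest of November, December, January, February).
79 ÷ 7 = 11 full weeks with remainder 2, so 11 more Fridays after the first → 12.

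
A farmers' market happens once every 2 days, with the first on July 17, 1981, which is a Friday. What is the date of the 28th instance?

September 9, 1981

The 28th occurrence is 27 intervals after the first: 27 × 2 = 54 days after July 17, 1981.
July has 31 days — 14 days to the end of July leaves 40.
August has 31 days (9 left).
9 days into September → September 9, 1981.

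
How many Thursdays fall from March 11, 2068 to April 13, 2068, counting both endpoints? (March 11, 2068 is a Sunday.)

5

March 11, 2068 is a Sunday; the first Thursday on or after it is March 15, 2068 (4 days later).
From March 15, 2068 to April 13, 2068: 16 + 13 = 29 days (rest of March, April).
29 ÷ 7 = 4 full weeks with remainder 1, so 4 more Thursdays after the first → 5.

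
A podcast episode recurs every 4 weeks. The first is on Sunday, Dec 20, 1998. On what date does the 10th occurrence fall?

Aug 29, 1999

The 10th occurrence is 9 intervals after the first: 9 × 28 = 252 days after Dec 20, 1998.
Dec has 31 days — 11 days to the end of Dec leaves 241.
Jan has 31 days (210 left).
Feb has 28 days (182 left).
Mar has 31 days (151 left).
Apr has 30 days (121 left).
May has 31 days (90 left).
Jun has 30 days (60 left).
Jul has 31 days (29 left).
29 days into Aug → Aug 29, 1999.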